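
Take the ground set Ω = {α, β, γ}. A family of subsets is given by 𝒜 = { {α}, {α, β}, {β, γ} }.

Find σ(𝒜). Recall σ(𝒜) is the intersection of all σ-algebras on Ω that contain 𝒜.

σ(𝒜) = { ∅, {α}, {β}, {γ}, {α, β}, {α, γ}, {β, γ}, Ω }

Working:
Seed the family with 𝒜 together with ∅ and Ω: { ∅, {α}, {α, β}, {β, γ}, Ω }.
Iteration 1: +1 →
  {γ}  = {α, β}ᶜ
  [6 total]
Iteration 2: +1 →
  {α, γ}  = {γ} ∪ {α}
  [7 total]
Iteration 3: +1 →
  {β}  = {α, γ}ᶜ
  [8 total]
Iteration 4: stable.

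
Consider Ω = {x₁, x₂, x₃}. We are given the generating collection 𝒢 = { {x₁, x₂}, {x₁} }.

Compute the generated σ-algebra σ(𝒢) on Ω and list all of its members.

Seed the family with 𝒢 together with ∅ and Ω: { {}, {x₁}, {x₁, x₂}, Ω }.
Round 1: +2 →
  {x₃}  = ᶜ of {x₁, x₂}
  {x₂, x₃}  = ᶜ of {x₁}
  — 6 sets.
Round 2: +1 →
  {x₁, x₃}  = {x₃} ∪ {x₁}
  — 7 sets.
Round 3: 1 new —
  {x₂}  = ᶜ of {x₁, x₃}
  — 8 sets.
Round 4: already closed under ᶜ and ∪.

|σ(𝒢)| = 8.  σ(𝒢) = { {}, {x₁}, {x₂}, {x₃}, {x₁, x₂}, {x₁, x₃}, {x₂, x₃}, Ω }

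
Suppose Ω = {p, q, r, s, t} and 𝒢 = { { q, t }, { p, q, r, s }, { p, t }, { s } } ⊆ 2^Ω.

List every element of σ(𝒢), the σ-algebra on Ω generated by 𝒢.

Seed the family with 𝒢 together with ∅ and Ω: { {  }, { s }, { p, t }, { q, t }, { p, q, r, s }, Ω }.
Pass 1: +7 →
  { t }  = { p, q, r, s }ᶜ
  { p, q, t }  = { q, t } ∪ { p, t }
  { p, r, s }  = { q, t }ᶜ
  { p, s, t }  = { p, t } ∪ { s }
  { q, r, s }  = { p, t }ᶜ
  { q, s, t }  = { q, t } ∪ { s }
  { p, q, r, t }  = { s }ᶜ
  (now 13)
Pass 2: +7 →
  { p, r }  = { q, s, t }ᶜ
  { q, r }  = { p, s, t }ᶜ
  { r, s }  = { p, q, t }ᶜ
  { s, t }  = { t } ∪ { s }
  { p, q, s, t }  = { p, s, t } ∪ { q, t }
  { p, r, s, t }  = { p, s, t } ∪ { p, r, s }
  { q, r, s, t }  = { q, t } ∪ { q, r, s }
  (now 20)
Pass 3. New:
  { p }  = { q, r, s, t }ᶜ
  { q }  = { p, r, s, t }ᶜ
  { r }  = { p, q, s, t }ᶜ
  { p, q, r }  = { s, t }ᶜ
  { p, r, t }  = { p, r } ∪ { p, t }
  { q, r, t }  = { q, t } ∪ { q, r }
  { r, s, t }  = { r, s } ∪ { s, t }
  (now 27)
Pass 4. New:
  { p, q }  = { r, s, t }ᶜ
  { p, s }  = { q, r, t }ᶜ
  { q, s }  = { p, r, t }ᶜ
  { r, t }  = { t } ∪ { r }
  (now 31)
Pass 5: 1 new —
  { p, q, s }  = { r, t }ᶜ
  (now 32)
Pass 6 adds nothing — fixpoint reached.

σ(𝒢) = { {  }, { p }, { q }, { r }, { s }, { t }, { p, q }, { p, r }, { p, s }, { p, t }, { q, r }, { q, s }, { q, t }, { r, s }, { r, t }, { s, t }, { p, q, r }, { p, q, s }, { p, q, t }, { p, r, s }, { p, r, t }, { p, s, t }, { q, r, s }, { q, r, t }, { q, s, t }, { r, s, t }, { p, q, r, s }, { p, q, r, t }, { p, q, s, t }, { p, r, s, t }, { q, r, s, t }, Ω }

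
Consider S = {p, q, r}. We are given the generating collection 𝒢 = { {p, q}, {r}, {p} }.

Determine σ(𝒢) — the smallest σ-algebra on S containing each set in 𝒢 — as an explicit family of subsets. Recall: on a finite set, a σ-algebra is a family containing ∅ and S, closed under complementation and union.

σ(𝒢) = { {}, {p}, {q}, {r}, {p, q}, {p, r}, {q, r}, S }

Working:
Begin from { {}, {p}, {r}, {p, q}, S } (that is, 𝒢 plus ∅ and S).
Pass 1: 2 new —
  {p, r}  = {r} ∪ {p}
  {q, r}  = ᶜ of {p}
  |family| = 7
Pass 2 (1 new):
  {q}  = ᶜ of {p, r}
  |family| = 8
Pass 3 adds nothing — fixpoint reached.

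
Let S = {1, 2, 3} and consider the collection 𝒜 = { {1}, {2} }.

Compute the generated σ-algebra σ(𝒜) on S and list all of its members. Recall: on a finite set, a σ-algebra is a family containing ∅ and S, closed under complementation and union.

Start: 𝒜 ∪ {∅, S} = { {}, {1}, {2}, S }.
Pass 1: +3 →
  {1, 2}  = {1} ∪ {2}
  {1, 3}  = S∖{2}
  {2, 3}  = S∖{1}
  |family| = 7
Pass 2. New:
  {3}  = S∖{1, 2}
  |family| = 8
Pass 3: no new sets; the family is a σ-algebra.

Hence σ(𝒜) has 8 members: { {}, {1}, {2}, {3}, {1, 2}, {1, 3}, {2, 3}, S }.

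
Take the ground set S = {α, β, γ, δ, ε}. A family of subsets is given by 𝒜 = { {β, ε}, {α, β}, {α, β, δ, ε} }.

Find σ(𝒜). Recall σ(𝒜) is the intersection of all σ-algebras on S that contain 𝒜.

|σ(𝒜)| = 32.  σ(𝒜) = { {}, {α}, {β}, {γ}, {δ}, {ε}, {α, β}, {α, γ}, {α, δ}, {α, ε}, {β, γ}, {β, δ}, {β, ε}, {γ, δ}, {γ, ε}, {δ, ε}, {α, β, γ}, {α, β, δ}, {α, β, ε}, {α, γ, δ}, {α, γ, ε}, {α, δ, ε}, {β, γ, δ}, {β, γ, ε}, {β, δ, ε}, {γ, δ, ε}, {α, β, γ, δ}, {α, β, γ, ε}, {α, β, δ, ε}, {α, γ, δ, ε}, {β, γ, δ, ε}, S }

Derivation:
Begin from { {}, {α, β}, {β, ε}, {α, β, δ, ε}, S } (that is, 𝒜 plus ∅ and S).
Step 1 (4 new):
  {γ}  = ᶜ of {α, β, δ, ε}
  {α, β, ε}  = {β, ε} ∪ {α, β}
  {α, γ, δ}  = ᶜ of {β, ε}
  {γ, δ, ε}  = ᶜ of {α, β}
  |family| = 9
Step 2 adds 7:
  {γ, δ}  = ᶜ of {α, β, ε}
  {α, β, γ}  = {α, β} ∪ {γ}
  {β, γ, ε}  = {β, ε} ∪ {γ}
  {α, β, γ, δ}  = {α, β} ∪ {α, γ, δ}
  {α, β, γ, ε}  = {γ} ∪ {α, β, ε}
  {α, γ, δ, ε}  = {γ, δ, ε} ∪ {α, γ, δ}
  {β, γ, δ, ε}  = {β, ε} ∪ {γ, δ, ε}
  |family| = 16
Step 3 adds 6:
  {α}  = ᶜ of {β, γ, δ, ε}
  {β}  = ᶜ of {α, γ, δ, ε}
  {δ}  = ᶜ of {α, β, γ, ε}
  {ε}  = ᶜ of {α, β, γ, δ}
  {α, δ}  = ᶜ of {β, γ, ε}
  {δ, ε}  = ᶜ of {α, β, γ}
  |family| = 22
Step 4: 9 new —
  {α, γ}  = {γ} ∪ {α}
  {α, ε}  = {ε} ∪ {α}
  {β, γ}  = {β} ∪ {γ}
  {β, δ}  = {β} ∪ {δ}
  {γ, ε}  = {ε} ∪ {γ}
  {α, β, δ}  = {α, β} ∪ {α, δ}
  {α, δ, ε}  = {ε} ∪ {α, δ}
  {β, γ, δ}  = {γ, δ} ∪ {β}
  {β, δ, ε}  = {β, ε} ∪ {δ, ε}
  |family| = 31
Step 5 adds 1:
  {α, γ, ε}  = ᶜ of {β, δ}
  |family| = 32
Step 6 adds nothing — fixpoint reached.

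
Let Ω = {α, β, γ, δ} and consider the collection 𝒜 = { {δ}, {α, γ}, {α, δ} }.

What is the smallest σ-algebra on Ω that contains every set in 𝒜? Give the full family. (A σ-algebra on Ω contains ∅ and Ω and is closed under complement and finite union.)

σ(𝒜) (16 sets): { {}, {α}, {β}, {γ}, {δ}, {α, β}, {α, γ}, {α, δ}, {β, γ}, {β, δ}, {γ, δ}, {α, β, γ}, {α, β, δ}, {α, γ, δ}, {β, γ, δ}, Ω }

Working:
Start: 𝒜 ∪ {∅, Ω} = { {}, {δ}, {α, γ}, {α, δ}, Ω }.
Step 1. New:
  {β, γ}  = {α, δ}ᶜ
  {β, δ}  = {α, γ}ᶜ
  {α, β, γ}  = {δ}ᶜ
  {α, γ, δ}  = {α, δ} ∪ {α, γ}
  (now 9)
Step 2: 3 new —
  {β}  = {α, γ, δ}ᶜ
  {α, β, δ}  = {α, δ} ∪ {β, δ}
  {β, γ, δ}  = {β, γ} ∪ {δ}
  (now 12)
Step 3: +2 →
  {α}  = {β, γ, δ}ᶜ
  {γ}  = {α, β, δ}ᶜ
  (now 14)
Step 4. New:
  {α, β}  = {β} ∪ {α}
  {γ, δ}  = {γ} ∪ {δ}
  (now 16)
Step 5: stable.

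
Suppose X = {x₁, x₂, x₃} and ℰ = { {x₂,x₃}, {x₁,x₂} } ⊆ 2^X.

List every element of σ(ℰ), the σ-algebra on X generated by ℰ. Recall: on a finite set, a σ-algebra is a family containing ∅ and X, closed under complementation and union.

Take S₀ = ℰ ∪ {∅, X} = { ∅, {x₁,x₂}, {x₂,x₃}, X }.
Round 1. New:
  {x₁}  = complement {x₂,x₃}
  {x₃}  = complement {x₁,x₂}
  — 6 sets.
Round 2: 1 new —
  {x₁,x₃}  = {x₃} ∪ {x₁}
  — 7 sets.
Round 3 (1 new):
  {x₂}  = complement {x₁,x₃}
  — 8 sets.
Round 4: stable.

σ(ℰ) = { ∅, {x₁}, {x₂}, {x₃}, {x₁,x₂}, {x₁,x₃}, {x₂,x₃}, X }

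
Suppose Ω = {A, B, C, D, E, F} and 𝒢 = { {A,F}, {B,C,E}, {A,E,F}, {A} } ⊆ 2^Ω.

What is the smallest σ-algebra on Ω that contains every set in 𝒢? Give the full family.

Take S₀ = 𝒢 ∪ {∅, Ω} = { {}, {A}, {A,F}, {A,E,F}, {B,C,E}, Ω }.
Round 1: 6 new —
  {A,D,F}  = complement {B,C,E}
  {B,C,D}  = complement {A,E,F}
  {A,B,C,E}  = {B,C,E} ∪ {A}
  {B,C,D,E}  = complement {A,F}
  {A,B,C,E,F}  = {B,C,E} ∪ {A,E,F}
  {B,C,D,E,F}  = complement {A}
  |family| = 12
Round 2: +6 →
  {D}  = complement {A,B,C,E,F}
  {D,F}  = complement {A,B,C,E}
  {A,B,C,D}  = {B,C,D} ∪ {A}
  {A,D,E,F}  = {A,D,F} ∪ {A,E,F}
  {A,B,C,D,E}  = {B,C,D} ∪ {A,B,C,E}
  {A,B,C,D,F}  = {B,C,D} ∪ {A,F}
  |family| = 18
Round 3: +6 →
  {E}  = complement {A,B,C,D,F}
  {F}  = complement {A,B,C,D,E}
  {A,D}  = {A} ∪ {D}
  {B,C}  = complement {A,D,E,F}
  {E,F}  = complement {A,B,C,D}
  {B,C,D,F}  = {D,F} ∪ {B,C,D}
  |family| = 24
Round 4. New:
  {A,E}  = complement {B,C,D,F}
  {D,E}  = {E} ∪ {D}
  {A,B,C}  = {B,C} ∪ {A}
  {A,D,E}  = {E} ∪ {A,D}
  {B,C,F}  = {F} ∪ {B,C}
  {D,E,F}  = {E,F} ∪ {D}
  {A,B,C,F}  = {A,F} ∪ {B,C}
  {B,C,E,F}  = complement {A,D}
  |family| = 32
Round 5: stable.

|σ(𝒢)| = 32.  σ(𝒢) = { {}, {A}, {D}, {E}, {F}, {A,D}, {A,E}, {A,F}, {B,C}, {D,E}, {D,F}, {E,F}, {A,B,C}, {A,D,E}, {A,D,F}, {A,E,F}, {B,C,D}, {B,C,E}, {B,C,F}, {D,E,F}, {A,B,C,D}, {A,B,C,E}, {A,B,C,F}, {A,D,E,F}, {B,C,D,E}, {B,C,D,F}, {B,C,E,F}, {A,B,C,D,E}, {A,B,C,D,F}, {A,B,C,E,F}, {B,C,D,E,F}, Ω }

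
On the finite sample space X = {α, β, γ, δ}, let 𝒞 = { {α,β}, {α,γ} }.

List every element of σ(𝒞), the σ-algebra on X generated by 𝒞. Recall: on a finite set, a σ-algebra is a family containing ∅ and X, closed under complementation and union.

Answer: σ(𝒞) = { {}, {α}, {β}, {γ}, {δ}, {α,β}, {α,γ}, {α,δ}, {β,γ}, {β,δ}, {γ,δ}, {α,β,γ}, {α,β,δ}, {α,γ,δ}, {β,γ,δ}, X }

Working:
Begin from { {}, {α,β}, {α,γ}, X } (that is, 𝒞 plus ∅ and X).
Iteration 1. New:
  {β,δ}  = complement {α,γ}
  {γ,δ}  = complement {α,β}
  {α,β,γ}  = {α,β} ∪ {α,γ}
  [7 total]
Iteration 2: 4 new —
  {δ}  = complement {α,β,γ}
  {α,β,δ}  = {α,β} ∪ {β,δ}
  {α,γ,δ}  = {γ,δ} ∪ {α,γ}
  {β,γ,δ}  = {γ,δ} ∪ {β,δ}
  [11 total]
Iteration 3. New:
  {α}  = complement {β,γ,δ}
  {β}  = complement {α,γ,δ}
  {γ}  = complement {α,β,δ}
  [14 total]
Iteration 4 (2 new):
  {α,δ}  = {δ} ∪ {α}
  {β,γ}  = {γ} ∪ {β}
  [16 total]
Iteration 5: stable.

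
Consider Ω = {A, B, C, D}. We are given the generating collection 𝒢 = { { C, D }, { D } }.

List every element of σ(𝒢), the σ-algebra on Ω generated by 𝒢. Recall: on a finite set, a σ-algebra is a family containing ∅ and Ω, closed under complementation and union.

Initial family (4 sets): { ∅, { D }, { C, D }, Ω }.
Pass 1 adds 2:
  { A, B }  = ᶜ of { C, D }
  { A, B, C }  = ᶜ of { D }
  |family| = 6
Pass 2 adds 1:
  { A, B, D }  = { A, B } ∪ { D }
  |family| = 7
Pass 3 (1 new):
  { C }  = ᶜ of { A, B, D }
  |family| = 8
Pass 4: no new sets; the family is a σ-algebra.

Hence σ(𝒢) has 8 members: { ∅, { C }, { D }, { A, B }, { C, D }, { A, B, C }, { A, B, D }, Ω }.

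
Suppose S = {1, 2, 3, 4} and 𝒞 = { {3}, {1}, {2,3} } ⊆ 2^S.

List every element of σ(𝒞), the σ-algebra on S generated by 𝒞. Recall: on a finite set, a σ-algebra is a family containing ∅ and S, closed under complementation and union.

Start: 𝒞 ∪ {∅, S} = { {}, {1}, {3}, {2,3}, S }.
Iteration 1. New:
  {1,3}  = {3} ∪ {1}
  {1,4}  = ᶜ of {2,3}
  {1,2,3}  = {2,3} ∪ {1}
  {1,2,4}  = ᶜ of {3}
  {2,3,4}  = ᶜ of {1}
  [10 total]
Iteration 2: +3 →
  {4}  = ᶜ of {1,2,3}
  {2,4}  = ᶜ of {1,3}
  {1,3,4}  = {3} ∪ {1,4}
  [13 total]
Iteration 3: +2 →
  {2}  = ᶜ of {1,3,4}
  {3,4}  = {3} ∪ {4}
  [15 total]
Iteration 4 adds 1:
  {1,2}  = ᶜ of {3,4}
  [16 total]
Iteration 5 adds nothing — fixpoint reached.

σ(𝒞) = { {}, {1}, {2}, {3}, {4}, {1,2}, {1,3}, {1,4}, {2,3}, {2,4}, {3,4}, {1,2,3}, {1,2,4}, {1,3,4}, {2,3,4}, S }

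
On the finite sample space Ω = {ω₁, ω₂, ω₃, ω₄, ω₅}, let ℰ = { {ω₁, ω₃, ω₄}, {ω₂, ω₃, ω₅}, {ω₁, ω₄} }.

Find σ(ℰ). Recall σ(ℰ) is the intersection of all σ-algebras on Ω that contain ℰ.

Answer: σ(ℰ) = { ∅, {ω₃}, {ω₁, ω₄}, {ω₂, ω₅}, {ω₁, ω₃, ω₄}, {ω₂, ω₃, ω₅}, {ω₁, ω₂, ω₄, ω₅}, Ω }

Working:
Start: ℰ ∪ {∅, Ω} = { ∅, {ω₁, ω₄}, {ω₁, ω₃, ω₄}, {ω₂, ω₃, ω₅}, Ω }.
Round 1. New:
  {ω₂, ω₅}  = ᶜ of {ω₁, ω₃, ω₄}
  — 6 sets.
Round 2. New:
  {ω₁, ω₂, ω₄, ω₅}  = {ω₂, ω₅} ∪ {ω₁, ω₄}
  — 7 sets.
Round 3: 1 new —
  {ω₃}  = ᶜ of {ω₁, ω₂, ω₄, ω₅}
  — 8 sets.
Round 4: no new sets; the family is a σ-algebra.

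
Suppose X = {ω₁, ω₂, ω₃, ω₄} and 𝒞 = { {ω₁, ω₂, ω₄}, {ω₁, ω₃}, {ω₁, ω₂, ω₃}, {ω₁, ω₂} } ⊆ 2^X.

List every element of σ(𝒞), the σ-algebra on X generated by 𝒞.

Seed the family with 𝒞 together with ∅ and X: { {}, {ω₁, ω₂}, {ω₁, ω₃}, {ω₁, ω₂, ω₃}, {ω₁, ω₂, ω₄}, X }.
Pass 1: 4 new —
  {ω₃}  = complement {ω₁, ω₂, ω₄}
  {ω₄}  = complement {ω₁, ω₂, ω₃}
  {ω₂, ω₄}  = complement {ω₁, ω₃}
  {ω₃, ω₄}  = complement {ω₁, ω₂}
  — 10 sets.
Pass 2: 2 new —
  {ω₁, ω₃, ω₄}  = {ω₃, ω₄} ∪ {ω₁, ω₃}
  {ω₂, ω₃, ω₄}  = {ω₃, ω₄} ∪ {ω₂, ω₄}
  — 12 sets.
Pass 3 adds 2:
  {ω₁}  = complement {ω₂, ω₃, ω₄}
  {ω₂}  = complement {ω₁, ω₃, ω₄}
  — 14 sets.
Pass 4: +2 →
  {ω₁, ω₄}  = {ω₄} ∪ {ω₁}
  {ω₂, ω₃}  = {ω₃} ∪ {ω₂}
  — 16 sets.
Pass 5: stable.

Hence σ(𝒞) has 16 members: { {}, {ω₁}, {ω₂}, {ω₃}, {ω₄}, {ω₁, ω₂}, {ω₁, ω₃}, {ω₁, ω₄}, {ω₂, ω₃}, {ω₂, ω₄}, {ω₃, ω₄}, {ω₁, ω₂, ω₃}, {ω₁, ω₂, ω₄}, {ω₁, ω₃, ω₄}, {ω₂, ω₃, ω₄}, X }.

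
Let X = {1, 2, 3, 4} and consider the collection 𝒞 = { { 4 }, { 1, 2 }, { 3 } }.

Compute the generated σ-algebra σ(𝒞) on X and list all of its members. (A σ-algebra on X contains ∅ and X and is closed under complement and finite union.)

σ(𝒞) (8 sets): { {}, { 3 }, { 4 }, { 1, 2 }, { 3, 4 }, { 1, 2, 3 }, { 1, 2, 4 }, X }

Trace:
Initial family (5 sets): { {}, { 3 }, { 4 }, { 1, 2 }, X }.
Step 1. New:
  { 3, 4 }  = ᶜ of { 1, 2 }
  { 1, 2, 3 }  = ᶜ of { 4 }
  { 1, 2, 4 }  = ᶜ of { 3 }
  [8 total]
Step 2: stable.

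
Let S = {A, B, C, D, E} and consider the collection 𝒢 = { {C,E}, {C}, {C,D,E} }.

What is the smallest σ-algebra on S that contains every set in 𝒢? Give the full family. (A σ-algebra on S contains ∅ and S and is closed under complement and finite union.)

|σ(𝒢)| = 16.  σ(𝒢) = { {}, {C}, {D}, {E}, {A,B}, {C,D}, {C,E}, {D,E}, {A,B,C}, {A,B,D}, {A,B,E}, {C,D,E}, {A,B,C,D}, {A,B,C,E}, {A,B,D,E}, S }

Working:
Seed the family with 𝒢 together with ∅ and S: { {}, {C}, {C,E}, {C,D,E}, S }.
Step 1. New:
  {A,B}  = S∖{C,D,E}
  {A,B,D}  = S∖{C,E}
  {A,B,D,E}  = S∖{C}
  — 8 sets.
Step 2: +3 →
  {A,B,C}  = {C} ∪ {A,B}
  {A,B,C,D}  = {C} ∪ {A,B,D}
  {A,B,C,E}  = {C,E} ∪ {A,B}
  — 11 sets.
Step 3: +3 →
  {D}  = S∖{A,B,C,E}
  {E}  = S∖{A,B,C,D}
  {D,E}  = S∖{A,B,C}
  — 14 sets.
Step 4: +2 →
  {C,D}  = {C} ∪ {D}
  {A,B,E}  = {A,B} ∪ {E}
  — 16 sets.
Step 5: closed — nothing new.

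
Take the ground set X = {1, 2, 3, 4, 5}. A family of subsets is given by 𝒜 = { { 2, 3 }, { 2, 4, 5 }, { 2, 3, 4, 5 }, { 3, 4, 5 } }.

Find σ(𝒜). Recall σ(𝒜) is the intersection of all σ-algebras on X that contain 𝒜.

|σ(𝒜)| = 16.  σ(𝒜) = { {  }, { 1 }, { 2 }, { 3 }, { 1, 2 }, { 1, 3 }, { 2, 3 }, { 4, 5 }, { 1, 2, 3 }, { 1, 4, 5 }, { 2, 4, 5 }, { 3, 4, 5 }, { 1, 2, 4, 5 }, { 1, 3, 4, 5 }, { 2, 3, 4, 5 }, X }

Working:
Initial family (6 sets): { {  }, { 2, 3 }, { 2, 4, 5 }, { 3, 4, 5 }, { 2, 3, 4, 5 }, X }.
Pass 1: 4 new —
  { 1 }  = ᶜ of { 2, 3, 4, 5 }
  { 1, 2 }  = ᶜ of { 3, 4, 5 }
  { 1, 3 }  = ᶜ of { 2, 4, 5 }
  { 1, 4, 5 }  = ᶜ of { 2, 3 }
  |family| = 10
Pass 2 (3 new):
  { 1, 2, 3 }  = { 1, 2 } ∪ { 2, 3 }
  { 1, 2, 4, 5 }  = { 1, 4, 5 } ∪ { 1, 2 }
  { 1, 3, 4, 5 }  = { 1, 4, 5 } ∪ { 3, 4, 5 }
  |family| = 13
Pass 3: 3 new —
  { 2 }  = ᶜ of { 1, 3, 4, 5 }
  { 3 }  = ᶜ of { 1, 2, 4, 5 }
  { 4, 5 }  = ᶜ of { 1, 2, 3 }
  |family| = 16
Pass 4 adds nothing — fixpoint reached.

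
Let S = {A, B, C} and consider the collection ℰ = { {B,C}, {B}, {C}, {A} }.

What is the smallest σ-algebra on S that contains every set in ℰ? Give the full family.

σ(ℰ) (8 sets): { ∅, {A}, {B}, {C}, {A,B}, {A,C}, {B,C}, S }

Check:
Initial family (6 sets): { ∅, {A}, {B}, {C}, {B,C}, S }.
Iteration 1 (2 new):
  {A,B}  = S∖{C}
  {A,C}  = S∖{B}
  (now 8)
Iteration 2: already closed under ᶜ and ∪.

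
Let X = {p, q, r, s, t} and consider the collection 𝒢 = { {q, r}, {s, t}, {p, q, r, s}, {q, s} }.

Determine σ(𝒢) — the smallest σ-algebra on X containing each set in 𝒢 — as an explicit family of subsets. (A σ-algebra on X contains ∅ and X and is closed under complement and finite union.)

σ(𝒢) (32 sets): { {}, {p}, {q}, {r}, {s}, {t}, {p, q}, {p, r}, {p, s}, {p, t}, {q, r}, {q, s}, {q, t}, {r, s}, {r, t}, {s, t}, {p, q, r}, {p, q, s}, {p, q, t}, {p, r, s}, {p, r, t}, {p, s, t}, {q, r, s}, {q, r, t}, {q, s, t}, {r, s, t}, {p, q, r, s}, {p, q, r, t}, {p, q, s, t}, {p, r, s, t}, {q, r, s, t}, X }

Check:
Start: 𝒢 ∪ {∅, X} = { {}, {q, r}, {q, s}, {s, t}, {p, q, r, s}, X }.
Step 1 (7 new):
  {t}  = {p, q, r, s}ᶜ
  {p, q, r}  = {s, t}ᶜ
  {p, r, t}  = {q, s}ᶜ
  {p, s, t}  = {q, r}ᶜ
  {q, r, s}  = {q, r} ∪ {q, s}
  {q, s, t}  = {s, t} ∪ {q, s}
  {q, r, s, t}  = {s, t} ∪ {q, r}
Step 2 adds 7:
  {p}  = {q, r, s, t}ᶜ
  {p, r}  = {q, s, t}ᶜ
  {p, t}  = {q, r, s}ᶜ
  {q, r, t}  = {t} ∪ {q, r}
  {p, q, r, t}  = {p, q, r} ∪ {p, r, t}
  {p, q, s, t}  = {p, s, t} ∪ {q, s}
  {p, r, s, t}  = {p, s, t} ∪ {p, r, t}
Step 3 adds 5:
  {q}  = {p, r, s, t}ᶜ
  {r}  = {p, q, s, t}ᶜ
  {s}  = {p, q, r, t}ᶜ
  {p, s}  = {q, r, t}ᶜ
  {p, q, s}  = {q, s} ∪ {p}
Step 4. New:
  {p, q}  = {q} ∪ {p}
  {q, t}  = {q} ∪ {t}
  {r, s}  = {r} ∪ {s}
  {r, t}  = {p, q, s}ᶜ
  {p, q, t}  = {q} ∪ {p, t}
  {p, r, s}  = {r} ∪ {p, s}
  {r, s, t}  = {s, t} ∪ {r}
Step 5: stable.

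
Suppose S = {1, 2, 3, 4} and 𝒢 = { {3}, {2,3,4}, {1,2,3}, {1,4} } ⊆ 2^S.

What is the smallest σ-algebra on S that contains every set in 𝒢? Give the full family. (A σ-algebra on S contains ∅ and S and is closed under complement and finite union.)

Take S₀ = 𝒢 ∪ {∅, S} = { {}, {3}, {1,4}, {1,2,3}, {2,3,4}, S }.
Round 1 adds 5:
  {1}  = ᶜ of {2,3,4}
  {4}  = ᶜ of {1,2,3}
  {2,3}  = ᶜ of {1,4}
  {1,2,4}  = ᶜ of {3}
  {1,3,4}  = {3} ∪ {1,4}
Round 2 adds 3:
  {2}  = ᶜ of {1,3,4}
  {1,3}  = {3} ∪ {1}
  {3,4}  = {3} ∪ {4}
Round 3: 2 new —
  {1,2}  = ᶜ of {3,4}
  {2,4}  = ᶜ of {1,3}
Round 4: no new sets; the family is a σ-algebra.

|σ(𝒢)| = 16.  σ(𝒢) = { {}, {1}, {2}, {3}, {4}, {1,2}, {1,3}, {1,4}, {2,3}, {2,4}, {3,4}, {1,2,3}, {1,2,4}, {1,3,4}, {2,3,4}, S }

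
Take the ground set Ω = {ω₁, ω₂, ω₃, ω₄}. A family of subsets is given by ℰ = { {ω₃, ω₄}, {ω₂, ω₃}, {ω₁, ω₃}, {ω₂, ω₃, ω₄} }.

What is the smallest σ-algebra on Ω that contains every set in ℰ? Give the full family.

Begin from { {}, {ω₁, ω₃}, {ω₂, ω₃}, {ω₃, ω₄}, {ω₂, ω₃, ω₄}, Ω } (that is, ℰ plus ∅ and Ω).
Round 1: 6 new —
  {ω₁}  = complement {ω₂, ω₃, ω₄}
  {ω₁, ω₂}  = complement {ω₃, ω₄}
  {ω₁, ω₄}  = complement {ω₂, ω₃}
  {ω₂, ω₄}  = complement {ω₁, ω₃}
  {ω₁, ω₂, ω₃}  = {ω₂, ω₃} ∪ {ω₁, ω₃}
  {ω₁, ω₃, ω₄}  = {ω₃, ω₄} ∪ {ω₁, ω₃}
  (now 12)
Round 2: +3 →
  {ω₂}  = complement {ω₁, ω₃, ω₄}
  {ω₄}  = complement {ω₁, ω₂, ω₃}
  {ω₁, ω₂, ω₄}  = {ω₁, ω₂} ∪ {ω₁, ω₄}
  (now 15)
Round 3 adds 1:
  {ω₃}  = complement {ω₁, ω₂, ω₄}
  (now 16)
Round 4: already closed under ᶜ and ∪.

Hence σ(ℰ) has 16 members: { {}, {ω₁}, {ω₂}, {ω₃}, {ω₄}, {ω₁, ω₂}, {ω₁, ω₃}, {ω₁, ω₄}, {ω₂, ω₃}, {ω₂, ω₄}, {ω₃, ω₄}, {ω₁, ω₂, ω₃}, {ω₁, ω₂, ω₄}, {ω₁, ω₃, ω₄}, {ω₂, ω₃, ω₄}, Ω }.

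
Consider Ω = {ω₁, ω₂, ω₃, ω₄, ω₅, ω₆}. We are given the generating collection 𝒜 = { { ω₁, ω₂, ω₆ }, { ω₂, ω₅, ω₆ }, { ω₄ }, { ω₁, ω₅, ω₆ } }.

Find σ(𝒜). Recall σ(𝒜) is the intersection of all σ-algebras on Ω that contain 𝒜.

Initial family (6 sets): { ∅, { ω₄ }, { ω₁, ω₂, ω₆ }, { ω₁, ω₅, ω₆ }, { ω₂, ω₅, ω₆ }, Ω }.
Pass 1: +8 →
  { ω₁, ω₃, ω₄ }  = ᶜ of { ω₂, ω₅, ω₆ }
  { ω₂, ω₃, ω₄ }  = ᶜ of { ω₁, ω₅, ω₆ }
  { ω₃, ω₄, ω₅ }  = ᶜ of { ω₁, ω₂, ω₆ }
  { ω₁, ω₂, ω₄, ω₆ }  = { ω₄ } ∪ { ω₁, ω₂, ω₆ }
  { ω₁, ω₂, ω₅, ω₆ }  = { ω₁, ω₅, ω₆ } ∪ { ω₁, ω₂, ω₆ }
  { ω₁, ω₄, ω₅, ω₆ }  = { ω₁, ω₅, ω₆ } ∪ { ω₄ }
  { ω₂, ω₄, ω₅, ω₆ }  = { ω₄ } ∪ { ω₂, ω₅, ω₆ }
  { ω₁, ω₂, ω₃, ω₅, ω₆ }  = ᶜ of { ω₄ }
  — 14 sets.
Pass 2: +11 →
  { ω₁, ω₃ }  = ᶜ of { ω₂, ω₄, ω₅, ω₆ }
  { ω₂, ω₃ }  = ᶜ of { ω₁, ω₄, ω₅, ω₆ }
  { ω₃, ω₄ }  = ᶜ of { ω₁, ω₂, ω₅, ω₆ }
  { ω₃, ω₅ }  = ᶜ of { ω₁, ω₂, ω₄, ω₆ }
  { ω₁, ω₂, ω₃, ω₄ }  = { ω₂, ω₃, ω₄ } ∪ { ω₁, ω₃, ω₄ }
  { ω₁, ω₃, ω₄, ω₅ }  = { ω₃, ω₄, ω₅ } ∪ { ω₁, ω₃, ω₄ }
  { ω₂, ω₃, ω₄, ω₅ }  = { ω₃, ω₄, ω₅ } ∪ { ω₂, ω₃, ω₄ }
  { ω₁, ω₂, ω₃, ω₄, ω₆ }  = { ω₂, ω₃, ω₄ } ∪ { ω₁, ω₂, ω₄, ω₆ }
  { ω₁, ω₂, ω₄, ω₅, ω₆ }  = { ω₁, ω₂, ω₄, ω₆ } ∪ { ω₁, ω₄, ω₅, ω₆ }
  { ω₁, ω₃, ω₄, ω₅, ω₆ }  = { ω₃, ω₄, ω₅ } ∪ { ω₁, ω₄, ω₅, ω₆ }
  { ω₂, ω₃, ω₄, ω₅, ω₆ }  = { ω₃, ω₄, ω₅ } ∪ { ω₂, ω₅, ω₆ }
  — 25 sets.
Pass 3: +14 →
  { ω₁ }  = ᶜ of { ω₂, ω₃, ω₄, ω₅, ω₆ }
  { ω₂ }  = ᶜ of { ω₁, ω₃, ω₄, ω₅, ω₆ }
  { ω₃ }  = ᶜ of { ω₁, ω₂, ω₄, ω₅, ω₆ }
  { ω₅ }  = ᶜ of { ω₁, ω₂, ω₃, ω₄, ω₆ }
  { ω₁, ω₆ }  = ᶜ of { ω₂, ω₃, ω₄, ω₅ }
  { ω₂, ω₆ }  = ᶜ of { ω₁, ω₃, ω₄, ω₅ }
  { ω₅, ω₆ }  = ᶜ of { ω₁, ω₂, ω₃, ω₄ }
  { ω₁, ω₂, ω₃ }  = { ω₁, ω₃ } ∪ { ω₂, ω₃ }
  { ω₁, ω₃, ω₅ }  = { ω₁, ω₃ } ∪ { ω₃, ω₅ }
  { ω₂, ω₃, ω₅ }  = { ω₃, ω₅ } ∪ { ω₂, ω₃ }
  { ω₁, ω₂, ω₃, ω₆ }  = { ω₁, ω₃ } ∪ { ω₁, ω₂, ω₆ }
  { ω₁, ω₃, ω₅, ω₆ }  = { ω₁, ω₅, ω₆ } ∪ { ω₁, ω₃ }
  { ω₂, ω₃, ω₅, ω₆ }  = { ω₃, ω₅ } ∪ { ω₂, ω₅, ω₆ }
  { ω₁, ω₂, ω₃, ω₄, ω₅ }  = { ω₃, ω₄, ω₅ } ∪ { ω₁, ω₂, ω₃, ω₄ }
  — 39 sets.
Pass 4 (17 new):
  { ω₆ }  = ᶜ of { ω₁, ω₂, ω₃, ω₄, ω₅ }
  { ω₁, ω₂ }  = { ω₂ } ∪ { ω₁ }
  { ω₁, ω₄ }  = ᶜ of { ω₂, ω₃, ω₅, ω₆ }
  { ω₁, ω₅ }  = { ω₁ } ∪ { ω₅ }
  { ω₂, ω₄ }  = ᶜ of { ω₁, ω₃, ω₅, ω₆ }
  { ω₂, ω₅ }  = { ω₂ } ∪ { ω₅ }
  { ω₄, ω₅ }  = ᶜ of { ω₁, ω₂, ω₃, ω₆ }
  { ω₁, ω₃, ω₆ }  = { ω₁, ω₆ } ∪ { ω₁, ω₃ }
  { ω₁, ω₄, ω₆ }  = ᶜ of { ω₂, ω₃, ω₅ }
  { ω₂, ω₃, ω₆ }  = { ω₂, ω₆ } ∪ { ω₃ }
  { ω₂, ω₄, ω₆ }  = ᶜ of { ω₁, ω₃, ω₅ }
  { ω₃, ω₅, ω₆ }  = { ω₃, ω₅ } ∪ { ω₅, ω₆ }
  { ω₄, ω₅, ω₆ }  = ᶜ of { ω₁, ω₂, ω₃ }
  { ω₁, ω₂, ω₃, ω₅ }  = { ω₂ } ∪ { ω₁, ω₃, ω₅ }
  { ω₁, ω₃, ω₄, ω₆ }  = { ω₃, ω₄ } ∪ { ω₁, ω₆ }
  { ω₂, ω₃, ω₄, ω₆ }  = { ω₃, ω₄ } ∪ { ω₂, ω₆ }
  { ω₃, ω₄, ω₅, ω₆ }  = { ω₃, ω₄ } ∪ { ω₅, ω₆ }
  — 56 sets.
Pass 5 adds 8:
  { ω₃, ω₆ }  = { ω₆ } ∪ { ω₃ }
  { ω₄, ω₆ }  = ᶜ of { ω₁, ω₂, ω₃, ω₅ }
  { ω₁, ω₂, ω₄ }  = ᶜ of { ω₃, ω₅, ω₆ }
  { ω₁, ω₂, ω₅ }  = { ω₂, ω₅ } ∪ { ω₁, ω₅ }
  { ω₁, ω₄, ω₅ }  = ᶜ of { ω₂, ω₃, ω₆ }
  { ω₂, ω₄, ω₅ }  = ᶜ of { ω₁, ω₃, ω₆ }
  { ω₃, ω₄, ω₆ }  = { ω₃, ω₄ } ∪ { ω₆ }
  { ω₁, ω₂, ω₄, ω₅ }  = { ω₂, ω₅ } ∪ { ω₁, ω₄ }
  — 64 sets.
Pass 6: already closed under ᶜ and ∪.

Therefore σ(𝒜) = { ∅, { ω₁ }, { ω₂ }, { ω₃ }, { ω₄ }, { ω₅ }, { ω₆ }, { ω₁, ω₂ }, { ω₁, ω₃ }, { ω₁, ω₄ }, { ω₁, ω₅ }, { ω₁, ω₆ }, { ω₂, ω₃ }, { ω₂, ω₄ }, { ω₂, ω₅ }, { ω₂, ω₆ }, { ω₃, ω₄ }, { ω₃, ω₅ }, { ω₃, ω₆ }, { ω₄, ω₅ }, { ω₄, ω₆ }, { ω₅, ω₆ }, { ω₁, ω₂, ω₃ }, { ω₁, ω₂, ω₄ }, { ω₁, ω₂, ω₅ }, { ω₁, ω₂, ω₆ }, { ω₁, ω₃, ω₄ }, { ω₁, ω₃, ω₅ }, { ω₁, ω₃, ω₆ }, { ω₁, ω₄, ω₅ }, { ω₁, ω₄, ω₆ }, { ω₁, ω₅, ω₆ }, { ω₂, ω₃, ω₄ }, { ω₂, ω₃, ω₅ }, { ω₂, ω₃, ω₆ }, { ω₂, ω₄, ω₅ }, { ω₂, ω₄, ω₆ }, { ω₂, ω₅, ω₆ }, { ω₃, ω₄, ω₅ }, { ω₃, ω₄, ω₆ }, { ω₃, ω₅, ω₆ }, { ω₄, ω₅, ω₆ }, { ω₁, ω₂, ω₃, ω₄ }, { ω₁, ω₂, ω₃, ω₅ }, { ω₁, ω₂, ω₃, ω₆ }, { ω₁, ω₂, ω₄, ω₅ }, { ω₁, ω₂, ω₄, ω₆ }, { ω₁, ω₂, ω₅, ω₆ }, { ω₁, ω₃, ω₄, ω₅ }, { ω₁, ω₃, ω₄, ω₆ }, { ω₁, ω₃, ω₅, ω₆ }, { ω₁, ω₄, ω₅, ω₆ }, { ω₂, ω₃, ω₄, ω₅ }, { ω₂, ω₃, ω₄, ω₆ }, { ω₂, ω₃, ω₅, ω₆ }, { ω₂, ω₄, ω₅, ω₆ }, { ω₃, ω₄, ω₅, ω₆ }, { ω₁, ω₂, ω₃, ω₄, ω₅ }, { ω₁, ω₂, ω₃, ω₄, ω₆ }, { ω₁, ω₂, ω₃, ω₅, ω₆ }, { ω₁, ω₂, ω₄, ω₅, ω₆ }, { ω₁, ω₃, ω₄, ω₅, ω₆ }, { ω₂, ω₃, ω₄, ω₅, ω₆ }, Ω } (|σ(𝒜)| = 64).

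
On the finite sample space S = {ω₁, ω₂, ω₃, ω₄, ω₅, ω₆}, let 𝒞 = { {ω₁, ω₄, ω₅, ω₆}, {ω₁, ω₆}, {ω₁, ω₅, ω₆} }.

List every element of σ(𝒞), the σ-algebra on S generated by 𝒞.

|σ(𝒞)| = 16.  σ(𝒞) = { {}, {ω₄}, {ω₅}, {ω₁, ω₆}, {ω₂, ω₃}, {ω₄, ω₅}, {ω₁, ω₄, ω₆}, {ω₁, ω₅, ω₆}, {ω₂, ω₃, ω₄}, {ω₂, ω₃, ω₅}, {ω₁, ω₂, ω₃, ω₆}, {ω₁, ω₄, ω₅, ω₆}, {ω₂, ω₃, ω₄, ω₅}, {ω₁, ω₂, ω₃, ω₄, ω₆}, {ω₁, ω₂, ω₃, ω₅, ω₆}, S }

Check:
Start: 𝒞 ∪ {∅, S} = { {}, {ω₁, ω₆}, {ω₁, ω₅, ω₆}, {ω₁, ω₄, ω₅, ω₆}, S }.
Round 1 (3 new):
  {ω₂, ω₃}  = complement {ω₁, ω₄, ω₅, ω₆}
  {ω₂, ω₃, ω₄}  = complement {ω₁, ω₅, ω₆}
  {ω₂, ω₃, ω₄, ω₅}  = complement {ω₁, ω₆}
  (now 8)
Round 2. New:
  {ω₁, ω₂, ω₃, ω₆}  = {ω₂, ω₃} ∪ {ω₁, ω₆}
  {ω₁, ω₂, ω₃, ω₄, ω₆}  = {ω₂, ω₃, ω₄} ∪ {ω₁, ω₆}
  {ω₁, ω₂, ω₃, ω₅, ω₆}  = {ω₂, ω₃} ∪ {ω₁, ω₅, ω₆}
  (now 11)
Round 3 adds 3:
  {ω₄}  = complement {ω₁, ω₂, ω₃, ω₅, ω₆}
  {ω₅}  = complement {ω₁, ω₂, ω₃, ω₄, ω₆}
  {ω₄, ω₅}  = complement {ω₁, ω₂, ω₃, ω₆}
  (now 14)
Round 4: 2 new —
  {ω₁, ω₄, ω₆}  = {ω₁, ω₆} ∪ {ω₄}
  {ω₂, ω₃, ω₅}  = {ω₂, ω₃} ∪ {ω₅}
  (now 16)
Round 5: no new sets; the family is a σ-algebra.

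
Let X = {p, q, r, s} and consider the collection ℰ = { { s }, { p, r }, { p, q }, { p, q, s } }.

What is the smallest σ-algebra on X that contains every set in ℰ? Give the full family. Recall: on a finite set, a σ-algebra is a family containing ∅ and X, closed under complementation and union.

|σ(ℰ)| = 16.  σ(ℰ) = { ∅, { p }, { q }, { r }, { s }, { p, q }, { p, r }, { p, s }, { q, r }, { q, s }, { r, s }, { p, q, r }, { p, q, s }, { p, r, s }, { q, r, s }, X }

Working:
Take S₀ = ℰ ∪ {∅, X} = { ∅, { s }, { p, q }, { p, r }, { p, q, s }, X }.
Pass 1: 5 new —
  { r }  = X∖{ p, q, s }
  { q, s }  = X∖{ p, r }
  { r, s }  = X∖{ p, q }
  { p, q, r }  = X∖{ s }
  { p, r, s }  = { p, r } ∪ { s }
  [11 total]
Pass 2. New:
  { q }  = X∖{ p, r, s }
  { q, r, s }  = { r, s } ∪ { q, s }
  [13 total]
Pass 3 (2 new):
  { p }  = X∖{ q, r, s }
  { q, r }  = { r } ∪ { q }
  [15 total]
Pass 4 adds 1:
  { p, s }  = X∖{ q, r }
  [16 total]
Pass 5: closed — nothing new.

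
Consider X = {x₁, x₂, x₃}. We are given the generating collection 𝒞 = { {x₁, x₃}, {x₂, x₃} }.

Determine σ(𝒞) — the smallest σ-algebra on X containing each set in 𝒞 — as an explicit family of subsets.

Seed the family with 𝒞 together with ∅ and X: { {}, {x₁, x₃}, {x₂, x₃}, X }.
Pass 1: 2 new —
  {x₁}  = ᶜ of {x₂, x₃}
  {x₂}  = ᶜ of {x₁, x₃}
  (now 6)
Pass 2: 1 new —
  {x₁, x₂}  = {x₂} ∪ {x₁}
  (now 7)
Pass 3: +1 →
  {x₃}  = ᶜ of {x₁, x₂}
  (now 8)
Pass 4 adds nothing — fixpoint reached.

Therefore σ(𝒞) = { {}, {x₁}, {x₂}, {x₃}, {x₁, x₂}, {x₁, x₃}, {x₂, x₃}, X } (|σ(𝒞)| = 8).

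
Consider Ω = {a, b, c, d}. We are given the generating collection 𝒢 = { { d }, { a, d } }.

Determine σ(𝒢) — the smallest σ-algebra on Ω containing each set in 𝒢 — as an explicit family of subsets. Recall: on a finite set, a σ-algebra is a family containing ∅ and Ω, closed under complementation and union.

Seed the family with 𝒢 together with ∅ and Ω: { {}, { d }, { a, d }, Ω }.
Round 1 (2 new):
  { b, c }  = { a, d }ᶜ
  { a, b, c }  = { d }ᶜ
  — 6 sets.
Round 2. New:
  { b, c, d }  = { b, c } ∪ { d }
  — 7 sets.
Round 3: 1 new —
  { a }  = { b, c, d }ᶜ
  — 8 sets.
Round 4: closed — nothing new.

|σ(𝒢)| = 8.  σ(𝒢) = { {}, { a }, { d }, { a, d }, { b, c }, { a, b, c }, { b, c, d }, Ω }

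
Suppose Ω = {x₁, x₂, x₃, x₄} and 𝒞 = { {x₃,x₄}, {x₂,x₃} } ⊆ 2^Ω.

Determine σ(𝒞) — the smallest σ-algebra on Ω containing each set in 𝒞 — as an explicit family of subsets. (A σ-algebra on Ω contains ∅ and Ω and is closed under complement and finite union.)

|σ(𝒞)| = 16.  σ(𝒞) = { {}, {x₁}, {x₂}, {x₃}, {x₄}, {x₁,x₂}, {x₁,x₃}, {x₁,x₄}, {x₂,x₃}, {x₂,x₄}, {x₃,x₄}, {x₁,x₂,x₃}, {x₁,x₂,x₄}, {x₁,x₃,x₄}, {x₂,x₃,x₄}, Ω }

Check:
Begin from { {}, {x₂,x₃}, {x₃,x₄}, Ω } (that is, 𝒞 plus ∅ and Ω).
Iteration 1: +3 →
  {x₁,x₂}  = {x₃,x₄}ᶜ
  {x₁,x₄}  = {x₂,x₃}ᶜ
  {x₂,x₃,x₄}  = {x₃,x₄} ∪ {x₂,x₃}
  [7 total]
Iteration 2. New:
  {x₁}  = {x₂,x₃,x₄}ᶜ
  {x₁,x₂,x₃}  = {x₂,x₃} ∪ {x₁,x₂}
  {x₁,x₂,x₄}  = {x₁,x₄} ∪ {x₁,x₂}
  {x₁,x₃,x₄}  = {x₃,x₄} ∪ {x₁,x₄}
  [11 total]
Iteration 3 adds 3:
  {x₂}  = {x₁,x₃,x₄}ᶜ
  {x₃}  = {x₁,x₂,x₄}ᶜ
  {x₄}  = {x₁,x₂,x₃}ᶜ
  [14 total]
Iteration 4 adds 2:
  {x₁,x₃}  = {x₃} ∪ {x₁}
  {x₂,x₄}  = {x₄} ∪ {x₂}
  [16 total]
Iteration 5: already closed under ᶜ and ∪.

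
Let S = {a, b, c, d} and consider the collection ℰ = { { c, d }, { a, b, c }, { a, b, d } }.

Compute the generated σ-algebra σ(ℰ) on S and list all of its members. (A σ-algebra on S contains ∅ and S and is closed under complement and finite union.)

Initial family (5 sets): { {  }, { c, d }, { a, b, c }, { a, b, d }, S }.
Round 1 adds 3:
  { c }  = ᶜ of { a, b, d }
  { d }  = ᶜ of { a, b, c }
  { a, b }  = ᶜ of { c, d }
  [8 total]
Round 2: stable.

Therefore σ(ℰ) = { {  }, { c }, { d }, { a, b }, { c, d }, { a, b, c }, { a, b, d }, S } (|σ(ℰ)| = 8).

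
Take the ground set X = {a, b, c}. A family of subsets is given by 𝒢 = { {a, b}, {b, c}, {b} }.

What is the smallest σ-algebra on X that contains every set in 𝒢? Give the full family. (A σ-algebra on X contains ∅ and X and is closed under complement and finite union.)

Seed the family with 𝒢 together with ∅ and X: { {}, {b}, {a, b}, {b, c}, X }.
Round 1: 3 new —
  {a}  = ᶜ of {b, c}
  {c}  = ᶜ of {a, b}
  {a, c}  = ᶜ of {b}
  [8 total]
Round 2: already closed under ᶜ and ∪.

σ(𝒢) = { {}, {a}, {b}, {c}, {a, b}, {a, c}, {b, c}, X }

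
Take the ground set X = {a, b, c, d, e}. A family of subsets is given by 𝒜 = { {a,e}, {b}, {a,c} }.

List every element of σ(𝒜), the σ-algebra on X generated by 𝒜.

Answer: σ(𝒜) = { ∅, {a}, {b}, {c}, {d}, {e}, {a,b}, {a,c}, {a,d}, {a,e}, {b,c}, {b,d}, {b,e}, {c,d}, {c,e}, {d,e}, {a,b,c}, {a,b,d}, {a,b,e}, {a,c,d}, {a,c,e}, {a,d,e}, {b,c,d}, {b,c,e}, {b,d,e}, {c,d,e}, {a,b,c,d}, {a,b,c,e}, {a,b,d,e}, {a,c,d,e}, {b,c,d,e}, X }

Working:
Seed the family with 𝒜 together with ∅ and X: { ∅, {b}, {a,c}, {a,e}, X }.
Pass 1 adds 6:
  {a,b,c}  = {a,c} ∪ {b}
  {a,b,e}  = {a,e} ∪ {b}
  {a,c,e}  = {a,c} ∪ {a,e}
  {b,c,d}  = {a,e}ᶜ
  {b,d,e}  = {a,c}ᶜ
  {a,c,d,e}  = {b}ᶜ
  [11 total]
Pass 2. New:
  {b,d}  = {a,c,e}ᶜ
  {c,d}  = {a,b,e}ᶜ
  {d,e}  = {a,b,c}ᶜ
  {a,b,c,d}  = {a,b,c} ∪ {b,c,d}
  {a,b,c,e}  = {a,b,c} ∪ {a,c,e}
  {a,b,d,e}  = {a,b,e} ∪ {b,d,e}
  {b,c,d,e}  = {b,c,d} ∪ {b,d,e}
  [18 total]
Pass 3: 7 new —
  {a}  = {b,c,d,e}ᶜ
  {c}  = {a,b,d,e}ᶜ
  {d}  = {a,b,c,e}ᶜ
  {e}  = {a,b,c,d}ᶜ
  {a,c,d}  = {c,d} ∪ {a,c}
  {a,d,e}  = {d,e} ∪ {a,e}
  {c,d,e}  = {d,e} ∪ {c,d}
  [25 total]
Pass 4 (6 new):
  {a,b}  = {c,d,e}ᶜ
  {a,d}  = {d} ∪ {a}
  {b,c}  = {a,d,e}ᶜ
  {b,e}  = {a,c,d}ᶜ
  {c,e}  = {e} ∪ {c}
  {a,b,d}  = {b,d} ∪ {a}
  [31 total]
Pass 5. New:
  {b,c,e}  = {a,d}ᶜ
  [32 total]
Pass 6: closed — nothing new.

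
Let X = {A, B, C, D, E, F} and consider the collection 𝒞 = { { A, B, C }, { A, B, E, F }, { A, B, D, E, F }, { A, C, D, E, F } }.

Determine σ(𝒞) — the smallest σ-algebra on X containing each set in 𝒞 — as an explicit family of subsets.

Start: 𝒞 ∪ {∅, X} = { {  }, { A, B, C }, { A, B, E, F }, { A, B, D, E, F }, { A, C, D, E, F }, X }.
Round 1. New:
  { B }  = complement { A, C, D, E, F }
  { C }  = complement { A, B, D, E, F }
  { C, D }  = complement { A, B, E, F }
  { D, E, F }  = complement { A, B, C }
  { A, B, C, E, F }  = { A, B, C } ∪ { A, B, E, F }
  (now 11)
Round 2: +6 →
  { D }  = complement { A, B, C, E, F }
  { B, C }  = { B } ∪ { C }
  { B, C, D }  = { C, D } ∪ { B }
  { A, B, C, D }  = { C, D } ∪ { A, B, C }
  { B, D, E, F }  = { B } ∪ { D, E, F }
  { C, D, E, F }  = { C, D } ∪ { D, E, F }
  (now 17)
Round 3: 7 new —
  { A, B }  = complement { C, D, E, F }
  { A, C }  = complement { B, D, E, F }
  { B, D }  = { D } ∪ { B }
  { E, F }  = complement { A, B, C, D }
  { A, E, F }  = complement { B, C, D }
  { A, D, E, F }  = complement { B, C }
  { B, C, D, E, F }  = { C } ∪ { B, D, E, F }
  (now 24)
Round 4: 7 new —
  { A }  = complement { B, C, D, E, F }
  { A, B, D }  = { A, B } ∪ { D }
  { A, C, D }  = { C, D } ∪ { A, C }
  { B, E, F }  = { E, F } ∪ { B }
  { C, E, F }  = { E, F } ∪ { C }
  { A, C, E, F }  = complement { B, D }
  { B, C, E, F }  = { E, F } ∪ { B, C }
  (now 31)
Round 5: 1 new —
  { A, D }  = complement { B, C, E, F }
  (now 32)
Round 6: closed — nothing new.

Therefore σ(𝒞) = { {  }, { A }, { B }, { C }, { D }, { A, B }, { A, C }, { A, D }, { B, C }, { B, D }, { C, D }, { E, F }, { A, B, C }, { A, B, D }, { A, C, D }, { A, E, F }, { B, C, D }, { B, E, F }, { C, E, F }, { D, E, F }, { A, B, C, D }, { A, B, E, F }, { A, C, E, F }, { A, D, E, F }, { B, C, E, F }, { B, D, E, F }, { C, D, E, F }, { A, B, C, E, F }, { A, B, D, E, F }, { A, C, D, E, F }, { B, C, D, E, F }, X } (|σ(𝒞)| = 32).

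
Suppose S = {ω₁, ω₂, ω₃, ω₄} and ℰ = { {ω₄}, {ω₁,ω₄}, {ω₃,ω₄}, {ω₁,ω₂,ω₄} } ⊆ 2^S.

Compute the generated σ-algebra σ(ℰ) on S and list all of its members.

|σ(ℰ)| = 16.  σ(ℰ) = { ∅, {ω₁}, {ω₂}, {ω₃}, {ω₄}, {ω₁,ω₂}, {ω₁,ω₃}, {ω₁,ω₄}, {ω₂,ω₃}, {ω₂,ω₄}, {ω₃,ω₄}, {ω₁,ω₂,ω₃}, {ω₁,ω₂,ω₄}, {ω₁,ω₃,ω₄}, {ω₂,ω₃,ω₄}, S }

Check:
Start: ℰ ∪ {∅, S} = { ∅, {ω₄}, {ω₁,ω₄}, {ω₃,ω₄}, {ω₁,ω₂,ω₄}, S }.
Pass 1. New:
  {ω₃}  = complement {ω₁,ω₂,ω₄}
  {ω₁,ω₂}  = complement {ω₃,ω₄}
  {ω₂,ω₃}  = complement {ω₁,ω₄}
  {ω₁,ω₂,ω₃}  = complement {ω₄}
  {ω₁,ω₃,ω₄}  = {ω₃,ω₄} ∪ {ω₁,ω₄}
  — 11 sets.
Pass 2 (2 new):
  {ω₂}  = complement {ω₁,ω₃,ω₄}
  {ω₂,ω₃,ω₄}  = {ω₃,ω₄} ∪ {ω₂,ω₃}
  — 13 sets.
Pass 3 adds 2:
  {ω₁}  = complement {ω₂,ω₃,ω₄}
  {ω₂,ω₄}  = {ω₄} ∪ {ω₂}
  — 15 sets.
Pass 4. New:
  {ω₁,ω₃}  = complement {ω₂,ω₄}
  — 16 sets.
Pass 5 adds nothing — fixpoint reached.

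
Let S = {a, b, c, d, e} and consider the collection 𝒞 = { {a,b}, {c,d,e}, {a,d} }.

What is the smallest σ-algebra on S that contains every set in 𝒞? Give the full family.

|σ(𝒞)| = 16.  σ(𝒞) = { {}, {a}, {b}, {d}, {a,b}, {a,d}, {b,d}, {c,e}, {a,b,d}, {a,c,e}, {b,c,e}, {c,d,e}, {a,b,c,e}, {a,c,d,e}, {b,c,d,e}, S }

Working:
Take S₀ = 𝒞 ∪ {∅, S} = { {}, {a,b}, {a,d}, {c,d,e}, S }.
Round 1: +3 →
  {a,b,d}  = {a,d} ∪ {a,b}
  {b,c,e}  = S∖{a,d}
  {a,c,d,e}  = {c,d,e} ∪ {a,d}
  (now 8)
Round 2 adds 4:
  {b}  = S∖{a,c,d,e}
  {c,e}  = S∖{a,b,d}
  {a,b,c,e}  = {b,c,e} ∪ {a,b}
  {b,c,d,e}  = {c,d,e} ∪ {b,c,e}
  (now 12)
Round 3: 2 new —
  {a}  = S∖{b,c,d,e}
  {d}  = S∖{a,b,c,e}
  (now 14)
Round 4 adds 2:
  {b,d}  = {d} ∪ {b}
  {a,c,e}  = {c,e} ∪ {a}
  (now 16)
Round 5: already closed under ᶜ and ∪.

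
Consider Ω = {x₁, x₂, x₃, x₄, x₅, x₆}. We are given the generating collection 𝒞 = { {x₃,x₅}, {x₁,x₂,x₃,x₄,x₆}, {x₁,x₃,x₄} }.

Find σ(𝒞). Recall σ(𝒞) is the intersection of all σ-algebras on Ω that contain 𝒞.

Answer: σ(𝒞) = { {}, {x₃}, {x₅}, {x₁,x₄}, {x₂,x₆}, {x₃,x₅}, {x₁,x₃,x₄}, {x₁,x₄,x₅}, {x₂,x₃,x₆}, {x₂,x₅,x₆}, {x₁,x₂,x₄,x₆}, {x₁,x₃,x₄,x₅}, {x₂,x₃,x₅,x₆}, {x₁,x₂,x₃,x₄,x₆}, {x₁,x₂,x₄,x₅,x₆}, Ω }

Derivation:
Initial family (5 sets): { {}, {x₃,x₅}, {x₁,x₃,x₄}, {x₁,x₂,x₃,x₄,x₆}, Ω }.
Pass 1: +4 →
  {x₅}  = complement {x₁,x₂,x₃,x₄,x₆}
  {x₂,x₅,x₆}  = complement {x₁,x₃,x₄}
  {x₁,x₂,x₄,x₆}  = complement {x₃,x₅}
  {x₁,x₃,x₄,x₅}  = {x₁,x₃,x₄} ∪ {x₃,x₅}
  [9 total]
Pass 2: +3 →
  {x₂,x₆}  = complement {x₁,x₃,x₄,x₅}
  {x₂,x₃,x₅,x₆}  = {x₂,x₅,x₆} ∪ {x₃,x₅}
  {x₁,x₂,x₄,x₅,x₆}  = {x₁,x₂,x₄,x₆} ∪ {x₂,x₅,x₆}
  [12 total]
Pass 3: +2 →
  {x₃}  = complement {x₁,x₂,x₄,x₅,x₆}
  {x₁,x₄}  = complement {x₂,x₃,x₅,x₆}
  [14 total]
Pass 4 adds 2:
  {x₁,x₄,x₅}  = {x₁,x₄} ∪ {x₅}
  {x₂,x₃,x₆}  = {x₃} ∪ {x₂,x₆}
  [16 total]
Pass 5: closed — nothing new.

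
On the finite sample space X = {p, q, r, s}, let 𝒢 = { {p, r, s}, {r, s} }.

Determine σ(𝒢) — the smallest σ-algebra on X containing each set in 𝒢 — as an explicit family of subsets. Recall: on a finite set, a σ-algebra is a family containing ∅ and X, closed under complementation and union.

σ(𝒢) = { {}, {p}, {q}, {p, q}, {r, s}, {p, r, s}, {q, r, s}, X }

Working:
Begin from { {}, {r, s}, {p, r, s}, X } (that is, 𝒢 plus ∅ and X).
Step 1 adds 2:
  {q}  = X∖{p, r, s}
  {p, q}  = X∖{r, s}
  [6 total]
Step 2 (1 new):
  {q, r, s}  = {r, s} ∪ {q}
  [7 total]
Step 3: +1 →
  {p}  = X∖{q, r, s}
  [8 total]
Step 4: closed — nothing new.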